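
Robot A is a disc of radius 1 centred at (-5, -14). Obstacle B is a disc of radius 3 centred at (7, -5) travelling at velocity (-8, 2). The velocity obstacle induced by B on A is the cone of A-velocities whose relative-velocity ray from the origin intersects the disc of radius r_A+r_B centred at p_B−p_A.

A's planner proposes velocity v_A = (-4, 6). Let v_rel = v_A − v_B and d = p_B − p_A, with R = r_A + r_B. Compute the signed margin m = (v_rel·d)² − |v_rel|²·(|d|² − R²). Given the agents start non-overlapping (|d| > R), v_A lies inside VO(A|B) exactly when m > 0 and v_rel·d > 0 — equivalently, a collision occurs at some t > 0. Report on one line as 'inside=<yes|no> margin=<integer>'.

d = (12, 9),  |d|² = 225;  R = 1+3 = 4,  c = 225−4² = 209
v_rel = (4, 4),  |v_rel|² = 32;  v_rel·d = (4)·(12) + (4)·(9) = 84
32·t² − 168·t + 209 = 0  ⇒  m = 84² − 32·209 = 368
m = 368 > 0,  v_rel·d = 84 > 0  ⇒  inside

inside=yes margin=368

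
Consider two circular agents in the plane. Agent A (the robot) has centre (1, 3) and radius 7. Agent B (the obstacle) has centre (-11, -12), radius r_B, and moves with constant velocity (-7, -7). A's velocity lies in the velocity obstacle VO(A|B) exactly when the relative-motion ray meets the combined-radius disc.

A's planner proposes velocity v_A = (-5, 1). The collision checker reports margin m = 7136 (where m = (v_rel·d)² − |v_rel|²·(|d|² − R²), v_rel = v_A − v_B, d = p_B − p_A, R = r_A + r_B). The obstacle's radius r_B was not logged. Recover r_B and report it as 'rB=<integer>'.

m = 7136
d = (-12, -15);  v_rel = (2, 8),  |v_rel|² = 68
v_rel×d = (2)·(-15) − (8)·(-12) = 66
since m = R²·68 − 66²:  R² = (4356 + 7136) / 68 = 169
R = √169 = 13  ⇒  r_B = 13 − 7 = 6

rB=6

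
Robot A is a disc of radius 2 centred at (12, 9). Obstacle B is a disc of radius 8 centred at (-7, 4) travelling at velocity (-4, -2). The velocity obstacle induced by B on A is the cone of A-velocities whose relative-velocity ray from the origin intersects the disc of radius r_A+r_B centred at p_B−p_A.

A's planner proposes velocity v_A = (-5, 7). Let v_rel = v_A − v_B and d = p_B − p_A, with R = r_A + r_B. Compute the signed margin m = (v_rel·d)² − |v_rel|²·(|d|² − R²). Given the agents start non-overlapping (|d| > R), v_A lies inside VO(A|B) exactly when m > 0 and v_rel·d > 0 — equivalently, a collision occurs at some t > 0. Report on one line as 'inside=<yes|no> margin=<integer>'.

d = (-19, -5),  |d|² = 386;  R = 2+8 = 10,  c = 386−10² = 286
v_rel = (-1, 9),  |v_rel|² = 82;  v_rel·d = (-1)·(-19) + (9)·(-5) = -26
82·t² + 52·t + 286 = 0  ⇒  m = (-26)² − 82·286 = -22776
m = -22776 < 0,  v_rel·d = -26 < 0  ⇒  outside

inside=no margin=-22776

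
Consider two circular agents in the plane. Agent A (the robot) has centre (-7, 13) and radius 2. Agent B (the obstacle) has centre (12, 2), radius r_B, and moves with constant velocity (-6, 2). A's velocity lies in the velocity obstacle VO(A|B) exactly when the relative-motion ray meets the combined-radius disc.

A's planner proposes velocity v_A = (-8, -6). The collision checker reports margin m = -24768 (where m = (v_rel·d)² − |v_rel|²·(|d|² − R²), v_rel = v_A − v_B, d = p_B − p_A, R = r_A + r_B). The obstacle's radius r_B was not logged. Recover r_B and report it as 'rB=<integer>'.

m = -24768
d = (19, -11);  v_rel = (-2, -8),  |v_rel|² = 68
v_rel×d = (-2)·(-11) − (-8)·(19) = 174
since m = R²·68 − 174²:  R² = (30276 + -24768) / 68 = 81
R = √81 = 9  ⇒  r_B = 9 − 2 = 7

rB=7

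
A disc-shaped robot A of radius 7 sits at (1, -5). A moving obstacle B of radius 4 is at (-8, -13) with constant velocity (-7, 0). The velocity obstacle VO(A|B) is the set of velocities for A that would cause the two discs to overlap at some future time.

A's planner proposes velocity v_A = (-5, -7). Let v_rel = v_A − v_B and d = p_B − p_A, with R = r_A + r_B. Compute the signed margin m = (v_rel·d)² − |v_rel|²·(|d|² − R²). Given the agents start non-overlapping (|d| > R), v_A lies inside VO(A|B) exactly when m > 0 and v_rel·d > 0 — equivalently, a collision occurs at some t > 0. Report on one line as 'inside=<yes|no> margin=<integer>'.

d = (-9, -8),  |d|² = 145;  R = 7+4 = 11,  c = 145−11² = 24
v_rel = (2, -7),  |v_rel|² = 53;  v_rel·d = (2)·(-9) + (-7)·(-8) = 38
53·t² − 76·t + 24 = 0  ⇒  m = 38² − 53·24 = 172
m = 172 > 0,  v_rel·d = 38 > 0  ⇒  inside

inside=yes margin=172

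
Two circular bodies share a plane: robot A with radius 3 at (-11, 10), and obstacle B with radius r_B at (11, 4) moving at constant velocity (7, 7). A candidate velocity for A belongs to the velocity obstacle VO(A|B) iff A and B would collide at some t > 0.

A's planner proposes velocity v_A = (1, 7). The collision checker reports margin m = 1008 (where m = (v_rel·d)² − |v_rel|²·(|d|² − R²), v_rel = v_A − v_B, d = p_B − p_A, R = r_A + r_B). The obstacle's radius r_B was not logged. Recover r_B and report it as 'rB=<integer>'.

m = 1008
d = (22, -6);  v_rel = (-6, 0),  |v_rel|² = 36
v_rel×d = (-6)·(-6) − (0)·(22) = 36
since m = R²·36 − 36²:  R² = (1296 + 1008) / 36 = 64
R = √64 = 8  ⇒  r_B = 8 − 3 = 5

rB=5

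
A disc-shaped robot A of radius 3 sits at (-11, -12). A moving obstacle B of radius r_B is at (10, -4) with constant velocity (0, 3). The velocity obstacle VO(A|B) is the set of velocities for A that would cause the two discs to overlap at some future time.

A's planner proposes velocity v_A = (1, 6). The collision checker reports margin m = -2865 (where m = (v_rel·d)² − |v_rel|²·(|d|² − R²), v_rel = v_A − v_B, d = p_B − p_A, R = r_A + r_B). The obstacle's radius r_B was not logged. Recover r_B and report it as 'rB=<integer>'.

m = -2865
d = (21, 8);  v_rel = (1, 3),  |v_rel|² = 10
v_rel×d = (1)·(8) − (3)·(21) = -55
since m = R²·10 − (-55)²:  R² = (3025 + -2865) / 10 = 16
R = √16 = 4  ⇒  r_B = 4 − 3 = 1

rB=1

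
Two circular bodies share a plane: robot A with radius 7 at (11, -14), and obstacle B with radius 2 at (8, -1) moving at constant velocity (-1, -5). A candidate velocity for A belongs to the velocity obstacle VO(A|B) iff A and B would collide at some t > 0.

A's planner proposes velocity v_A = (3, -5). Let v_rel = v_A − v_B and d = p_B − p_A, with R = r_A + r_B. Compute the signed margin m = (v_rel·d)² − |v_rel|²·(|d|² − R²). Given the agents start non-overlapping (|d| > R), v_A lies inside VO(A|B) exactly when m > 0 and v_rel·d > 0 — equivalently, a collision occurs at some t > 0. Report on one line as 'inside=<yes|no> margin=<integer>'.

d = (-3, 13),  |d|² = 178;  R = 7+2 = 9,  c = 178−9² = 97
v_rel = (4, 0),  |v_rel|² = 16;  v_rel·d = (4)·(-3) + (0)·(13) = -12
16·t² + 24·t + 97 = 0  ⇒  m = (-12)² − 16·97 = -1408
m = -1408 < 0,  v_rel·d = -12 < 0  ⇒  outside

inside=no margin=-1408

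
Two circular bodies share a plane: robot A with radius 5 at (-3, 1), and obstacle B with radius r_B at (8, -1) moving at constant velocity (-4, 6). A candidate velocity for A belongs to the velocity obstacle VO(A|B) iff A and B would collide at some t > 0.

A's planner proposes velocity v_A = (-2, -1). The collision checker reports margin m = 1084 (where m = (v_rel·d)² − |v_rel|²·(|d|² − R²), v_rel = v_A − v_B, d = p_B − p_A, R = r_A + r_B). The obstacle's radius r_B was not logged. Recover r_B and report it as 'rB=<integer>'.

m = 1084
d = (11, -2);  v_rel = (2, -7),  |v_rel|² = 53
v_rel×d = (2)·(-2) − (-7)·(11) = 73
since m = R²·53 − 73²:  R² = (5329 + 1084) / 53 = 121
R = √121 = 11  ⇒  r_B = 11 − 5 = 6

rB=6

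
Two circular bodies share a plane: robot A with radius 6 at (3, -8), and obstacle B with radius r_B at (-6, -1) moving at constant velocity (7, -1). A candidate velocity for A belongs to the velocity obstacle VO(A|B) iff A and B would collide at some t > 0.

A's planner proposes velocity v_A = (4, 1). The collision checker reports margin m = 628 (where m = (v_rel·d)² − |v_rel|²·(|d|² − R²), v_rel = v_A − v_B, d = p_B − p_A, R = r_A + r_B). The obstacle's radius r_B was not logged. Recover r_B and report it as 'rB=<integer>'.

m = 628
d = (-9, 7);  v_rel = (-3, 2),  |v_rel|² = 13
v_rel×d = (-3)·(7) − (2)·(-9) = -3
since m = R²·13 − (-3)²:  R² = (9 + 628) / 13 = 49
R = √49 = 7  ⇒  r_B = 7 − 6 = 1

rB=1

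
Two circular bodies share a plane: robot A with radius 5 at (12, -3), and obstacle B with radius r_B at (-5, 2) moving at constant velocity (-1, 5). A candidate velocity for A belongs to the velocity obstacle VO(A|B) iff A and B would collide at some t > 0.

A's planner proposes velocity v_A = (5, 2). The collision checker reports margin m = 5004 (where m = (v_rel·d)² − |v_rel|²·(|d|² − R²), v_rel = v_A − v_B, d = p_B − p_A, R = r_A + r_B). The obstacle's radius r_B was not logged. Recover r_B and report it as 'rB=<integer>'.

m = 5004
d = (-17, 5);  v_rel = (6, -3),  |v_rel|² = 45
v_rel×d = (6)·(5) − (-3)·(-17) = -21
since m = R²·45 − (-21)²:  R² = (441 + 5004) / 45 = 121
R = √121 = 11  ⇒  r_B = 11 − 5 = 6

rB=6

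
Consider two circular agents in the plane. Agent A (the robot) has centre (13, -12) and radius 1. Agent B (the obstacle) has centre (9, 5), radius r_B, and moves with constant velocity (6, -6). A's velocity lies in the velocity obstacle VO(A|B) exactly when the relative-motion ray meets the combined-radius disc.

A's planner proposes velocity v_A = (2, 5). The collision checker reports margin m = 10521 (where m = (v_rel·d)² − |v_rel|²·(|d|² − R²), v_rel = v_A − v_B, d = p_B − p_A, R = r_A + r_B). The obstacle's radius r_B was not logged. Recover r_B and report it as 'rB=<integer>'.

m = 10521
d = (-4, 17);  v_rel = (-4, 11),  |v_rel|² = 137
v_rel×d = (-4)·(17) − (11)·(-4) = -24
since m = R²·137 − (-24)²:  R² = (576 + 10521) / 137 = 81
R = √81 = 9  ⇒  r_B = 9 − 1 = 8

rB=8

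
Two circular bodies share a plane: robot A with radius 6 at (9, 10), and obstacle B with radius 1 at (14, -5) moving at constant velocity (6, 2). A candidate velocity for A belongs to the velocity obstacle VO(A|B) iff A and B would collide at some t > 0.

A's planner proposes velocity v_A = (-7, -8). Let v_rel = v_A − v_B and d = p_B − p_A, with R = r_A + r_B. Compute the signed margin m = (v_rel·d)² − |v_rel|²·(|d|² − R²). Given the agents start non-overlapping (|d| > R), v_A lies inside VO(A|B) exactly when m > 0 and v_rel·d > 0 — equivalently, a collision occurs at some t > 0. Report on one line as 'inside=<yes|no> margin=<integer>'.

d = (5, -15),  |d|² = 250;  R = 6+1 = 7,  c = 250−7² = 201
v_rel = (-13, -10),  |v_rel|² = 269;  v_rel·d = (-13)·(5) + (-10)·(-15) = 85
269·t² − 170·t + 201 = 0  ⇒  m = 85² − 269·201 = -46844
m = -46844 < 0,  v_rel·d = 85 > 0  ⇒  outside

inside=no margin=-46844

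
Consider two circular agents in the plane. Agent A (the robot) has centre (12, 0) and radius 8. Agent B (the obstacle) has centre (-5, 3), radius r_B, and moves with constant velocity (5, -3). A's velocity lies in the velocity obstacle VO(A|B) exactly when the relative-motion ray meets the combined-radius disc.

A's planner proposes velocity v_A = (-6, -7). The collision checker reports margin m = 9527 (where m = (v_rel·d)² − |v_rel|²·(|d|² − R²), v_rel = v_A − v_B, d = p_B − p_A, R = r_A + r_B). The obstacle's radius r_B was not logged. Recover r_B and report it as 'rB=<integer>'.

m = 9527
d = (-17, 3);  v_rel = (-11, -4),  |v_rel|² = 137
v_rel×d = (-11)·(3) − (-4)·(-17) = -101
since m = R²·137 − (-101)²:  R² = (10201 + 9527) / 137 = 144
R = √144 = 12  ⇒  r_B = 12 − 8 = 4

rB=4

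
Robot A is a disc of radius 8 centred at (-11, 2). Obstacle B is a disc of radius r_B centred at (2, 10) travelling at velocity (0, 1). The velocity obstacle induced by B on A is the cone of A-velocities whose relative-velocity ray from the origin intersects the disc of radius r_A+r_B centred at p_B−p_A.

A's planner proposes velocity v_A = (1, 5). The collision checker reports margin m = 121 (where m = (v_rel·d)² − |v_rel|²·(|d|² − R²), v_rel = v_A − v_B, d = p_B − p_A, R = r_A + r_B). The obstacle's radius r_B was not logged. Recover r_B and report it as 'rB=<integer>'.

m = 121
d = (13, 8);  v_rel = (1, 4),  |v_rel|² = 17
v_rel×d = (1)·(8) − (4)·(13) = -44
since m = R²·17 − (-44)²:  R² = (1936 + 121) / 17 = 121
R = √121 = 11  ⇒  r_B = 11 − 8 = 3

rB=3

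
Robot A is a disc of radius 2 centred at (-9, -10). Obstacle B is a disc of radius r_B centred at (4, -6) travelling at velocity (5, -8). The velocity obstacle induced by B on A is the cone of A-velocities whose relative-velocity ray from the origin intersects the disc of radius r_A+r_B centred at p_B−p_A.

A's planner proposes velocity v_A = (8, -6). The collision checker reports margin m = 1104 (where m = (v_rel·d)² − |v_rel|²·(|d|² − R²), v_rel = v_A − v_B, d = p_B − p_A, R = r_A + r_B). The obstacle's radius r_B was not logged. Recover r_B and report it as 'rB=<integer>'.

m = 1104
d = (13, 4);  v_rel = (3, 2),  |v_rel|² = 13
v_rel×d = (3)·(4) − (2)·(13) = -14
since m = R²·13 − (-14)²:  R² = (196 + 1104) / 13 = 100
R = √100 = 10  ⇒  r_B = 10 − 2 = 8

rB=8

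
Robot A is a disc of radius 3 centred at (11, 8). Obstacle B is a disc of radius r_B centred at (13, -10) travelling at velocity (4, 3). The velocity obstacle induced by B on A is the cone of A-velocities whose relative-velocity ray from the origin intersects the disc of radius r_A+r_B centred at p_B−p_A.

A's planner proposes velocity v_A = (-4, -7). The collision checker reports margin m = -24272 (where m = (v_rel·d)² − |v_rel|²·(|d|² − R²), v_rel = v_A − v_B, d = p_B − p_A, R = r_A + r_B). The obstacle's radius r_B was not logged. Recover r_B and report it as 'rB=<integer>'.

m = -24272
d = (2, -18);  v_rel = (-8, -10),  |v_rel|² = 164
v_rel×d = (-8)·(-18) − (-10)·(2) = 164
since m = R²·164 − 164²:  R² = (26896 + -24272) / 164 = 16
R = √16 = 4  ⇒  r_B = 4 − 3 = 1

rB=1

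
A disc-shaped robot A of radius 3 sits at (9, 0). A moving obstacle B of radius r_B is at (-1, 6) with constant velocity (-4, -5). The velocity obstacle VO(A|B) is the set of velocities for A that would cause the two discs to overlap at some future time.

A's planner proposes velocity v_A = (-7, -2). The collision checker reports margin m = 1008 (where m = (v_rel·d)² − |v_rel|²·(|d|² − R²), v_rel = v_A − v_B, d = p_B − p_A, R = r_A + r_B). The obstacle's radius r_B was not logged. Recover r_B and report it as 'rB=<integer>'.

m = 1008
d = (-10, 6);  v_rel = (-3, 3),  |v_rel|² = 18
v_rel×d = (-3)·(6) − (3)·(-10) = 12
since m = R²·18 − 12²:  R² = (144 + 1008) / 18 = 64
R = √64 = 8  ⇒  r_B = 8 − 3 = 5

rB=5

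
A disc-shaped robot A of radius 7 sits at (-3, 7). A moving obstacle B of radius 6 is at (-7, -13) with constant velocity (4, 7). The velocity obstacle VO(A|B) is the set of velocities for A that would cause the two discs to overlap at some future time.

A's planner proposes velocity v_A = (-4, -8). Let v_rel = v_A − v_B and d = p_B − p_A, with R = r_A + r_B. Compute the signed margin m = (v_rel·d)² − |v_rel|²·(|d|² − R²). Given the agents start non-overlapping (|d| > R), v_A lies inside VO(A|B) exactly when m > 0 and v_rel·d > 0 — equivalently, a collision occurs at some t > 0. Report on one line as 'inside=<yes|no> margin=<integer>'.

d = (-4, -20),  |d|² = 416;  R = 7+6 = 13,  c = 416−13² = 247
v_rel = (-8, -15),  |v_rel|² = 289;  v_rel·d = (-8)·(-4) + (-15)·(-20) = 332
289·t² − 664·t + 247 = 0  ⇒  m = 332² − 289·247 = 38841
m = 38841 > 0,  v_rel·d = 332 > 0  ⇒  inside

inside=yes margin=38841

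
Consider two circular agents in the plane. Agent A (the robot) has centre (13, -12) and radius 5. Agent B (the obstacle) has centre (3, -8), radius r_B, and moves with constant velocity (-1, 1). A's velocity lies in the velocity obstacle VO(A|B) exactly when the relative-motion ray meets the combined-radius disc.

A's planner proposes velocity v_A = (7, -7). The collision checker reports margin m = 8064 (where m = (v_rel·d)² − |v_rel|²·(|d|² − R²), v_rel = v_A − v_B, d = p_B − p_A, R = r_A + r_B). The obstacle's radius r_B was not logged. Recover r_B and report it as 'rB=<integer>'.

m = 8064
d = (-10, 4);  v_rel = (8, -8),  |v_rel|² = 128
v_rel×d = (8)·(4) − (-8)·(-10) = -48
since m = R²·128 − (-48)²:  R² = (2304 + 8064) / 128 = 81
R = √81 = 9  ⇒  r_B = 9 − 5 = 4

rB=4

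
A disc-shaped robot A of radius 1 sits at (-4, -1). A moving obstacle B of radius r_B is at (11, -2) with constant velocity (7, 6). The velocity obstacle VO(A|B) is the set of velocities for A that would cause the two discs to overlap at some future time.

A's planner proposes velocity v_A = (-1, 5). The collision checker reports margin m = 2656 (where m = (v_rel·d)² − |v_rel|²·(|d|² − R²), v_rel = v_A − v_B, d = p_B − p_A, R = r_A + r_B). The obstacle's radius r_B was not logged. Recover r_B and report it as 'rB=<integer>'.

m = 2656
d = (15, -1);  v_rel = (-8, -1),  |v_rel|² = 65
v_rel×d = (-8)·(-1) − (-1)·(15) = 23
since m = R²·65 − 23²:  R² = (529 + 2656) / 65 = 49
R = √49 = 7  ⇒  r_B = 7 − 1 = 6

rB=6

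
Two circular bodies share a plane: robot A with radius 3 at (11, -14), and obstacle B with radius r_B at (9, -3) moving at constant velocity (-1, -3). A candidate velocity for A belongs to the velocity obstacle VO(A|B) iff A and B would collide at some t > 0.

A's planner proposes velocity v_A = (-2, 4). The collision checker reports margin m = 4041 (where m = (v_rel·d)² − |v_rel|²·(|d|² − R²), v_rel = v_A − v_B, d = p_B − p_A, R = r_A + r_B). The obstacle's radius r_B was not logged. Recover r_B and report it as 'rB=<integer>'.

m = 4041
d = (-2, 11);  v_rel = (-1, 7),  |v_rel|² = 50
v_rel×d = (-1)·(11) − (7)·(-2) = 3
since m = R²·50 − 3²:  R² = (9 + 4041) / 50 = 81
R = √81 = 9  ⇒  r_B = 9 − 3 = 6

rB=6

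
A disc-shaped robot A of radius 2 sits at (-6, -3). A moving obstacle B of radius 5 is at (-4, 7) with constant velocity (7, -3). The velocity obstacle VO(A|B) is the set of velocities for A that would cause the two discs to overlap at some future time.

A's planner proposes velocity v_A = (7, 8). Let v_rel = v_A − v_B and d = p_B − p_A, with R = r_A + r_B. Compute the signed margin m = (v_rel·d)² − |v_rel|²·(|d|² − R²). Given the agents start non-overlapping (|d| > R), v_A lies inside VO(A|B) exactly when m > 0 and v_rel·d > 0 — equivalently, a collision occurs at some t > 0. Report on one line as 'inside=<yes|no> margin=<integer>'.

d = (2, 10),  |d|² = 104;  R = 2+5 = 7,  c = 104−7² = 55
v_rel = (0, 11),  |v_rel|² = 121;  v_rel·d = (0)·(2) + (11)·(10) = 110
121·t² − 220·t + 55 = 0  ⇒  m = 110² − 121·55 = 5445
m = 5445 > 0,  v_rel·d = 110 > 0  ⇒  inside

inside=yes margin=5445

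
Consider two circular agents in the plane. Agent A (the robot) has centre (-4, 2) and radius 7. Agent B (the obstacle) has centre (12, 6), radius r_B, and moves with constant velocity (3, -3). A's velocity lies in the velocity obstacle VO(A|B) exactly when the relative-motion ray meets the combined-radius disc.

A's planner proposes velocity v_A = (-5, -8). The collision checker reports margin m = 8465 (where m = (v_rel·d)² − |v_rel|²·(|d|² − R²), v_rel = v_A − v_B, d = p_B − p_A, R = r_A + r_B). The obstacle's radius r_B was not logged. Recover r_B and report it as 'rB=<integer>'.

m = 8465
d = (16, 4);  v_rel = (-8, -5),  |v_rel|² = 89
v_rel×d = (-8)·(4) − (-5)·(16) = 48
since m = R²·89 − 48²:  R² = (2304 + 8465) / 89 = 121
R = √121 = 11  ⇒  r_B = 11 − 7 = 4

rB=4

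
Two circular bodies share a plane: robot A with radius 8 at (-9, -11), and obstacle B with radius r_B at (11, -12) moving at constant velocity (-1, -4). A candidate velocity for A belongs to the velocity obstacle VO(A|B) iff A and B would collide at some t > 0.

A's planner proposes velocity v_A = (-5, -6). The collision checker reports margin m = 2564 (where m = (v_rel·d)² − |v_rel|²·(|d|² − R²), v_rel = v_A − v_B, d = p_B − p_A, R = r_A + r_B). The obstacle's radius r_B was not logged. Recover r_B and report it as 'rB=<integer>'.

m = 2564
d = (20, -1);  v_rel = (-4, -2),  |v_rel|² = 20
v_rel×d = (-4)·(-1) − (-2)·(20) = 44
since m = R²·20 − 44²:  R² = (1936 + 2564) / 20 = 225
R = √225 = 15  ⇒  r_B = 15 − 8 = 7

rB=7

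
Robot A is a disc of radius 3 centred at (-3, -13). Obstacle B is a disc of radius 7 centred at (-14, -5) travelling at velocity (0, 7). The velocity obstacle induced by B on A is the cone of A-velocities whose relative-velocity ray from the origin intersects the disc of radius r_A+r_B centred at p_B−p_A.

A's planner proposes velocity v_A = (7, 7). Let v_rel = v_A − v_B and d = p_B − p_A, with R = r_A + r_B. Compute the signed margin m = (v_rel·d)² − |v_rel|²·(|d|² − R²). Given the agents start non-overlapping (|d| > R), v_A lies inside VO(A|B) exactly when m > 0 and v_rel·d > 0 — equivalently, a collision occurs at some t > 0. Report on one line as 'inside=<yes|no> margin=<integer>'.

d = (-11, 8),  |d|² = 185;  R = 3+7 = 10,  c = 185−10² = 85
v_rel = (7, 0),  |v_rel|² = 49;  v_rel·d = (7)·(-11) + (0)·(8) = -77
49·t² + 154·t + 85 = 0  ⇒  m = (-77)² − 49·85 = 1764
m = 1764 > 0,  v_rel·d = -77 < 0  ⇒  outside

inside=no margin=1764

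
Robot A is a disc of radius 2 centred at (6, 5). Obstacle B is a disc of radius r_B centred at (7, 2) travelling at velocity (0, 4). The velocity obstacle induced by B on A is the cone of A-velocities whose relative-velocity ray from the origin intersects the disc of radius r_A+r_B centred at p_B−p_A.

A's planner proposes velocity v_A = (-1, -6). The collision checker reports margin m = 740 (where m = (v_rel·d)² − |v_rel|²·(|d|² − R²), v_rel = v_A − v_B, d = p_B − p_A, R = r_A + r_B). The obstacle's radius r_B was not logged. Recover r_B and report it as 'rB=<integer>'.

m = 740
d = (1, -3);  v_rel = (-1, -10),  |v_rel|² = 101
v_rel×d = (-1)·(-3) − (-10)·(1) = 13
since m = R²·101 − 13²:  R² = (169 + 740) / 101 = 9
R = √9 = 3  ⇒  r_B = 3 − 2 = 1

rB=1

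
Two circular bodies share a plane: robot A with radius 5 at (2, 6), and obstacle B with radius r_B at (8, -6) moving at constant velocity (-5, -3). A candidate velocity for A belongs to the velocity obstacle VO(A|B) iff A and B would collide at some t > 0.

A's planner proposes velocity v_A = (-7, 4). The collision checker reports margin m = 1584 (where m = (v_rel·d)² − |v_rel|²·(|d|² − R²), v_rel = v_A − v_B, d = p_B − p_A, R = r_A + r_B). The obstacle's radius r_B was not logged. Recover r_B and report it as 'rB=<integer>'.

m = 1584
d = (6, -12);  v_rel = (-2, 7),  |v_rel|² = 53
v_rel×d = (-2)·(-12) − (7)·(6) = -18
since m = R²·53 − (-18)²:  R² = (324 + 1584) / 53 = 36
R = √36 = 6  ⇒  r_B = 6 − 5 = 1

rB=1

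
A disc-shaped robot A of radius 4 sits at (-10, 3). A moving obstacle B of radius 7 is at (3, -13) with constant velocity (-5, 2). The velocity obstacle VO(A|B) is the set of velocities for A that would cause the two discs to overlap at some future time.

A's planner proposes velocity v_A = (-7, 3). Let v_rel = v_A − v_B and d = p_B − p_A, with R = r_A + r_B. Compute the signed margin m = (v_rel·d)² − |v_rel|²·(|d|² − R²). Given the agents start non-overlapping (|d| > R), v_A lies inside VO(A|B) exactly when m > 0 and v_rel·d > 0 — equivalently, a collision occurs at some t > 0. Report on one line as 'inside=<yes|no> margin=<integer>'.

d = (13, -16),  |d|² = 425;  R = 4+7 = 11,  c = 425−11² = 304
v_rel = (-2, 1),  |v_rel|² = 5;  v_rel·d = (-2)·(13) + (1)·(-16) = -42
5·t² + 84·t + 304 = 0  ⇒  m = (-42)² − 5·304 = 244
m = 244 > 0,  v_rel·d = -42 < 0  ⇒  outside

inside=no margin=244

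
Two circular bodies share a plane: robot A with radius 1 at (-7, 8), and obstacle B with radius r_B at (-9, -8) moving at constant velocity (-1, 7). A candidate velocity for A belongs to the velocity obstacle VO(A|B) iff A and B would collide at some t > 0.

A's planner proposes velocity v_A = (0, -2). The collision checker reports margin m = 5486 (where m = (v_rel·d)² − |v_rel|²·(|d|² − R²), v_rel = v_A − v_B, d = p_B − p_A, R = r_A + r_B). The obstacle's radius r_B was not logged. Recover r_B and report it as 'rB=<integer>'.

m = 5486
d = (-2, -16);  v_rel = (1, -9),  |v_rel|² = 82
v_rel×d = (1)·(-16) − (-9)·(-2) = -34
since m = R²·82 − (-34)²:  R² = (1156 + 5486) / 82 = 81
R = √81 = 9  ⇒  r_B = 9 − 1 = 8

rB=8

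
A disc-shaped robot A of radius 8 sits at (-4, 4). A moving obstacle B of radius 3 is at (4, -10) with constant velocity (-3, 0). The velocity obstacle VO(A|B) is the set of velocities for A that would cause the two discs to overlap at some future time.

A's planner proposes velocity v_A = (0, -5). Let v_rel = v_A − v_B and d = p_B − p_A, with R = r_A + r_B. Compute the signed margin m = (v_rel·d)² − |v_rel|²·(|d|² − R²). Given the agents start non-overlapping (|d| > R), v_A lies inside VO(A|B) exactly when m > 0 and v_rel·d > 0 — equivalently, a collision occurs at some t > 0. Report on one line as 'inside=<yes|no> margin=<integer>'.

d = (8, -14),  |d|² = 260;  R = 8+3 = 11,  c = 260−11² = 139
v_rel = (3, -5),  |v_rel|² = 34;  v_rel·d = (3)·(8) + (-5)·(-14) = 94
34·t² − 188·t + 139 = 0  ⇒  m = 94² − 34·139 = 4110
m = 4110 > 0,  v_rel·d = 94 > 0  ⇒  inside

inside=yes margin=4110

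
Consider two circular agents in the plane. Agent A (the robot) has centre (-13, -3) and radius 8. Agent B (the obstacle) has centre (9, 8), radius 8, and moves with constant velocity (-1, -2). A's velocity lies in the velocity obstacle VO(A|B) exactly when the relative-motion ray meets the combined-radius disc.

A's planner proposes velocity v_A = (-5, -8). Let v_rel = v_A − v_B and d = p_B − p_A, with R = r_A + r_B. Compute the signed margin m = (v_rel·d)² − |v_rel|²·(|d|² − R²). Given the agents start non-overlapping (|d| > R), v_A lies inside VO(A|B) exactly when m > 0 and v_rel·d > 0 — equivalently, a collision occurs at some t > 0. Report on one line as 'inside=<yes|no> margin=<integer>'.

d = (22, 11),  |d|² = 605;  R = 8+8 = 16,  c = 605−16² = 349
v_rel = (-4, -6),  |v_rel|² = 52;  v_rel·d = (-4)·(22) + (-6)·(11) = -154
52·t² + 308·t + 349 = 0  ⇒  m = (-154)² − 52·349 = 5568
m = 5568 > 0,  v_rel·d = -154 < 0  ⇒  outside

inside=no margin=5568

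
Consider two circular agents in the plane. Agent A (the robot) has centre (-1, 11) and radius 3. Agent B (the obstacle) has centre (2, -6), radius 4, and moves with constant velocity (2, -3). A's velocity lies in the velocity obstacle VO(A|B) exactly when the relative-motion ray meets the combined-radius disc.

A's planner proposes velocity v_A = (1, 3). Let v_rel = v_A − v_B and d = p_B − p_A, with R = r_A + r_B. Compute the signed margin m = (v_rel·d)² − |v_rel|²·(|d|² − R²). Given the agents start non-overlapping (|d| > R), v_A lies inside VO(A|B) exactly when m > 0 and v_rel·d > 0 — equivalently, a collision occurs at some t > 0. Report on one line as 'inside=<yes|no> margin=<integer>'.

d = (3, -17),  |d|² = 298;  R = 3+4 = 7,  c = 298−7² = 249
v_rel = (-1, 6),  |v_rel|² = 37;  v_rel·d = (-1)·(3) + (6)·(-17) = -105
37·t² + 210·t + 249 = 0  ⇒  m = (-105)² − 37·249 = 1812
m = 1812 > 0,  v_rel·d = -105 < 0  ⇒  outside

inside=no margin=1812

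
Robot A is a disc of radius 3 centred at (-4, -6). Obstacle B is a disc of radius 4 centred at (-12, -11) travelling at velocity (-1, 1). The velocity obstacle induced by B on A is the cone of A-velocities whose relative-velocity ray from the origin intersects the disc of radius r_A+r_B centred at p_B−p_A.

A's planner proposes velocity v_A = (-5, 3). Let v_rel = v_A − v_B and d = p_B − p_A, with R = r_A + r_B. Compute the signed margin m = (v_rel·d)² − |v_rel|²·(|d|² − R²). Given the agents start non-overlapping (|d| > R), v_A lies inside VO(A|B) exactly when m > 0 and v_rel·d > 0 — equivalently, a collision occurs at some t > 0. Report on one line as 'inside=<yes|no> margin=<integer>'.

d = (-8, -5),  |d|² = 89;  R = 3+4 = 7,  c = 89−7² = 40
v_rel = (-4, 2),  |v_rel|² = 20;  v_rel·d = (-4)·(-8) + (2)·(-5) = 22
20·t² − 44·t + 40 = 0  ⇒  m = 22² − 20·40 = -316
m = -316 < 0,  v_rel·d = 22 > 0  ⇒  outside

inside=no margin=-316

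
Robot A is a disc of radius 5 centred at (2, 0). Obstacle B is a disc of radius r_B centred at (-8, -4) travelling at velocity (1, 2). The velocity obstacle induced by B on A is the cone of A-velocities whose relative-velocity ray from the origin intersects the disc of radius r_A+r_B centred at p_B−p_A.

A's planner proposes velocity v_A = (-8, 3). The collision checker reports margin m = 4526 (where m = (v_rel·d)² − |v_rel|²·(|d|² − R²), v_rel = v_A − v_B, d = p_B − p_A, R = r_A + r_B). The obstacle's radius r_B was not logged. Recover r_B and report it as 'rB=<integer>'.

m = 4526
d = (-10, -4);  v_rel = (-9, 1),  |v_rel|² = 82
v_rel×d = (-9)·(-4) − (1)·(-10) = 46
since m = R²·82 − 46²:  R² = (2116 + 4526) / 82 = 81
R = √81 = 9  ⇒  r_B = 9 − 5 = 4

rB=4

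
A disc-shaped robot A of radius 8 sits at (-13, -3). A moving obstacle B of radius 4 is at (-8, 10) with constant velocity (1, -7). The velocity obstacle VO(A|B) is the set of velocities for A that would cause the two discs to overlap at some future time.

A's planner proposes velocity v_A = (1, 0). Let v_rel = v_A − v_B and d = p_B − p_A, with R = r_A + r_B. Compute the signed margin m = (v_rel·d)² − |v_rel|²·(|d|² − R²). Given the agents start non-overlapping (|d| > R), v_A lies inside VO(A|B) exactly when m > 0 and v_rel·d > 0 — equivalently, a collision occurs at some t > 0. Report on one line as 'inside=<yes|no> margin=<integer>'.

d = (5, 13),  |d|² = 194;  R = 8+4 = 12,  c = 194−12² = 50
v_rel = (0, 7),  |v_rel|² = 49;  v_rel·d = (0)·(5) + (7)·(13) = 91
49·t² − 182·t + 50 = 0  ⇒  m = 91² − 49·50 = 5831
m = 5831 > 0,  v_rel·d = 91 > 0  ⇒  inside

inside=yes margin=5831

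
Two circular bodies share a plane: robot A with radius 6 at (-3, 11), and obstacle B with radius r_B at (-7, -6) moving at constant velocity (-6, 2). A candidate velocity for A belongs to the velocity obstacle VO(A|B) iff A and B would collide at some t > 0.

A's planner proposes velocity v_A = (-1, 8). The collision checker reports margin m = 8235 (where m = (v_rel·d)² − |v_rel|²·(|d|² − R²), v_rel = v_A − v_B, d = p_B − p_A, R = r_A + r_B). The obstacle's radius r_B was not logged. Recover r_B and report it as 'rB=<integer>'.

m = 8235
d = (-4, -17);  v_rel = (5, 6),  |v_rel|² = 61
v_rel×d = (5)·(-17) − (6)·(-4) = -61
since m = R²·61 − (-61)²:  R² = (3721 + 8235) / 61 = 196
R = √196 = 14  ⇒  r_B = 14 − 6 = 8

rB=8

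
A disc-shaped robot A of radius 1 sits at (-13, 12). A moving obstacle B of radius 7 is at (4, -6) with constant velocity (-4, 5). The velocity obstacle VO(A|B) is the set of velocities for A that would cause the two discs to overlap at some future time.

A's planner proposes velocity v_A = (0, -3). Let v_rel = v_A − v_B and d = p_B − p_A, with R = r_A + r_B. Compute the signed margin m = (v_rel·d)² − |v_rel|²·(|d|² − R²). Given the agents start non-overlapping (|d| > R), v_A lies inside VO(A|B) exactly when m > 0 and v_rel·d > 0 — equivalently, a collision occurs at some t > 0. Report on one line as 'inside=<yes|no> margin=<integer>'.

d = (17, -18),  |d|² = 613;  R = 1+7 = 8,  c = 613−8² = 549
v_rel = (4, -8),  |v_rel|² = 80;  v_rel·d = (4)·(17) + (-8)·(-18) = 212
80·t² − 424·t + 549 = 0  ⇒  m = 212² − 80·549 = 1024
m = 1024 > 0,  v_rel·d = 212 > 0  ⇒  inside

inside=yes margin=1024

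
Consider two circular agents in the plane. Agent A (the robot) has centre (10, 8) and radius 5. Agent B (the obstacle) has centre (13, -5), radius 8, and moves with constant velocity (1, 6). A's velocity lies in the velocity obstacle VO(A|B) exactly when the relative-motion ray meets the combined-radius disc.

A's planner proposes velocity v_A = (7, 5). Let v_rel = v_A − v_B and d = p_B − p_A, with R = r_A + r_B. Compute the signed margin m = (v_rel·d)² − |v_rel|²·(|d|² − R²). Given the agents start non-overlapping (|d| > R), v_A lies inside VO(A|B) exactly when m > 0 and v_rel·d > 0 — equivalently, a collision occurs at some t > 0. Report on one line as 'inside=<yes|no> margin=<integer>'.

d = (3, -13),  |d|² = 178;  R = 5+8 = 13,  c = 178−13² = 9
v_rel = (6, -1),  |v_rel|² = 37;  v_rel·d = (6)·(3) + (-1)·(-13) = 31
37·t² − 62·t + 9 = 0  ⇒  m = 31² − 37·9 = 628
m = 628 > 0,  v_rel·d = 31 > 0  ⇒  inside

inside=yes margin=628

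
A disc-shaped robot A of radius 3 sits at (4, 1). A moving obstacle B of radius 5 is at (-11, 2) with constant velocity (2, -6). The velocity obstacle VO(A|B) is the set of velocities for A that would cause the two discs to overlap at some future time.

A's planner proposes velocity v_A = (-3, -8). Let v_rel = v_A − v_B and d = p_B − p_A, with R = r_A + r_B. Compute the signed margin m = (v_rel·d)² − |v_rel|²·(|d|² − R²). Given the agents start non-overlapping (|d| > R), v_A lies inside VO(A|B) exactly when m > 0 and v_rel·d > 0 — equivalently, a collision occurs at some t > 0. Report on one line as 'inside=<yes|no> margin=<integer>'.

d = (-15, 1),  |d|² = 226;  R = 3+5 = 8,  c = 226−8² = 162
v_rel = (-5, -2),  |v_rel|² = 29;  v_rel·d = (-5)·(-15) + (-2)·(1) = 73
29·t² − 146·t + 162 = 0  ⇒  m = 73² − 29·162 = 631
m = 631 > 0,  v_rel·d = 73 > 0  ⇒  inside

inside=yes margin=631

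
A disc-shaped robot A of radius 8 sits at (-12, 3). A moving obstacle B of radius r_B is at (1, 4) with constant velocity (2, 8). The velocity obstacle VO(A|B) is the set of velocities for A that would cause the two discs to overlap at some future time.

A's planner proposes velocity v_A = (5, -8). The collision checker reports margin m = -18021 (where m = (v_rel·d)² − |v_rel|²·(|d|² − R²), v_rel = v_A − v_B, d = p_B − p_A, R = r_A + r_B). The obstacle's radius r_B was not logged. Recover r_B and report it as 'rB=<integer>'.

m = -18021
d = (13, 1);  v_rel = (3, -16),  |v_rel|² = 265
v_rel×d = (3)·(1) − (-16)·(13) = 211
since m = R²·265 − 211²:  R² = (44521 + -18021) / 265 = 100
R = √100 = 10  ⇒  r_B = 10 − 8 = 2

rB=2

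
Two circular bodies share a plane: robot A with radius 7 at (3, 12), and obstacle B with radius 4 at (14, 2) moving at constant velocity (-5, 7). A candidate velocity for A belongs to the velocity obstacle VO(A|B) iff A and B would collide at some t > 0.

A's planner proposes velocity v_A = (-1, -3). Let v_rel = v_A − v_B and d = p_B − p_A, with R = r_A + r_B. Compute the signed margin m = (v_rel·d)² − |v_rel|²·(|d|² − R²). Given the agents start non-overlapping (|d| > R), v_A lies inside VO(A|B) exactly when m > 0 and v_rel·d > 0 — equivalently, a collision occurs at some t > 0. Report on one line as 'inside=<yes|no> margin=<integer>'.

d = (11, -10),  |d|² = 221;  R = 7+4 = 11,  c = 221−11² = 100
v_rel = (4, -10),  |v_rel|² = 116;  v_rel·d = (4)·(11) + (-10)·(-10) = 144
116·t² − 288·t + 100 = 0  ⇒  m = 144² − 116·100 = 9136
m = 9136 > 0,  v_rel·d = 144 > 0  ⇒  inside

inside=yes margin=9136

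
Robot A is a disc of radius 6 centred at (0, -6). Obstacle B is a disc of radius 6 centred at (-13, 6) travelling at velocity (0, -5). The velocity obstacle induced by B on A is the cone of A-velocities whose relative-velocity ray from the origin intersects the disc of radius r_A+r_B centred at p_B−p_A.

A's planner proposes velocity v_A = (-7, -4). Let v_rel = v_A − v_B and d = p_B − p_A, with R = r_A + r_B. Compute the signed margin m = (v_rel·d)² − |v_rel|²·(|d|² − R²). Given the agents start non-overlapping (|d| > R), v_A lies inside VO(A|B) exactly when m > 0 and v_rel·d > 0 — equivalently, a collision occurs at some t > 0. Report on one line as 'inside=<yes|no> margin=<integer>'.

d = (-13, 12),  |d|² = 313;  R = 6+6 = 12,  c = 313−12² = 169
v_rel = (-7, 1),  |v_rel|² = 50;  v_rel·d = (-7)·(-13) + (1)·(12) = 103
50·t² − 206·t + 169 = 0  ⇒  m = 103² − 50·169 = 2159
m = 2159 > 0,  v_rel·d = 103 > 0  ⇒  inside

inside=yes margin=2159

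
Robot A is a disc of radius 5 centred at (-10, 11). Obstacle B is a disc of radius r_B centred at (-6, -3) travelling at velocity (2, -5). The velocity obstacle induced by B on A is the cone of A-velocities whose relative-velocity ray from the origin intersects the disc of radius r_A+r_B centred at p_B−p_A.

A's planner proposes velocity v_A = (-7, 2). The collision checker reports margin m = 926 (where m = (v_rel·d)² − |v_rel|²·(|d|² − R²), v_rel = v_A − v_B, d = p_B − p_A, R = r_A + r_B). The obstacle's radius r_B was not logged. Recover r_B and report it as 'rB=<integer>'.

m = 926
d = (4, -14);  v_rel = (-9, 7),  |v_rel|² = 130
v_rel×d = (-9)·(-14) − (7)·(4) = 98
since m = R²·130 − 98²:  R² = (9604 + 926) / 130 = 81
R = √81 = 9  ⇒  r_B = 9 − 5 = 4

rB=4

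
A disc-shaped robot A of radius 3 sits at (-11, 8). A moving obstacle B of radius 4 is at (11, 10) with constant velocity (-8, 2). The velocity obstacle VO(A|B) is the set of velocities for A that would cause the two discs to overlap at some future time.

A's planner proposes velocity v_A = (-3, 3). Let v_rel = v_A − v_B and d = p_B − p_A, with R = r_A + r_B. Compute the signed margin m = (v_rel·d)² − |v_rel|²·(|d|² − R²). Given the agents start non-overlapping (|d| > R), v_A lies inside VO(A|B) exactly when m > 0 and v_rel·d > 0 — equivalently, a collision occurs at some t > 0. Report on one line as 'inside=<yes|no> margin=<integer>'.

d = (22, 2),  |d|² = 488;  R = 3+4 = 7,  c = 488−7² = 439
v_rel = (5, 1),  |v_rel|² = 26;  v_rel·d = (5)·(22) + (1)·(2) = 112
26·t² − 224·t + 439 = 0  ⇒  m = 112² − 26·439 = 1130
m = 1130 > 0,  v_rel·d = 112 > 0  ⇒  inside

inside=yes margin=1130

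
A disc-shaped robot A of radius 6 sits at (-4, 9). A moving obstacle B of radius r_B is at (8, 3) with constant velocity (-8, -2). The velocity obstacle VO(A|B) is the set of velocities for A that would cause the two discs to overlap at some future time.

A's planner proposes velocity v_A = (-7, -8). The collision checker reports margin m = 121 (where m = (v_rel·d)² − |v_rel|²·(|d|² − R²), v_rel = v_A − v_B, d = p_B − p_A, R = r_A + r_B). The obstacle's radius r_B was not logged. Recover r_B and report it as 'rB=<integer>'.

m = 121
d = (12, -6);  v_rel = (1, -6),  |v_rel|² = 37
v_rel×d = (1)·(-6) − (-6)·(12) = 66
since m = R²·37 − 66²:  R² = (4356 + 121) / 37 = 121
R = √121 = 11  ⇒  r_B = 11 − 6 = 5

rB=5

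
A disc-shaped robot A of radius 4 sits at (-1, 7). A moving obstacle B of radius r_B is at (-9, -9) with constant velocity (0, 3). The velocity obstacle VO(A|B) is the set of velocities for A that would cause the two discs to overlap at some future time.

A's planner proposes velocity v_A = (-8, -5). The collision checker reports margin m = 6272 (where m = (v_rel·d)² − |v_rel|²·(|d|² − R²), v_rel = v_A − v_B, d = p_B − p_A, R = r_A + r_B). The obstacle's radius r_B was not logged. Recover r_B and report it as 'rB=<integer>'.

m = 6272
d = (-8, -16);  v_rel = (-8, -8),  |v_rel|² = 128
v_rel×d = (-8)·(-16) − (-8)·(-8) = 64
since m = R²·128 − 64²:  R² = (4096 + 6272) / 128 = 81
R = √81 = 9  ⇒  r_B = 9 − 4 = 5

rB=5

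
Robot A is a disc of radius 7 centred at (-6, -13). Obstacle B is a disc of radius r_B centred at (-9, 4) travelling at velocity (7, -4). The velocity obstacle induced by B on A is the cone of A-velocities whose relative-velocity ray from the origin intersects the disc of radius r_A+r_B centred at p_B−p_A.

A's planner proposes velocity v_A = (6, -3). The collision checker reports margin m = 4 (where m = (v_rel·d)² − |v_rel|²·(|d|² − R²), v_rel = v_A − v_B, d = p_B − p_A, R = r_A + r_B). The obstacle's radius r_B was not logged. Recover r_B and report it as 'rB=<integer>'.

m = 4
d = (-3, 17);  v_rel = (-1, 1),  |v_rel|² = 2
v_rel×d = (-1)·(17) − (1)·(-3) = -14
since m = R²·2 − (-14)²:  R² = (196 + 4) / 2 = 100
R = √100 = 10  ⇒  r_B = 10 − 7 = 3

rB=3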